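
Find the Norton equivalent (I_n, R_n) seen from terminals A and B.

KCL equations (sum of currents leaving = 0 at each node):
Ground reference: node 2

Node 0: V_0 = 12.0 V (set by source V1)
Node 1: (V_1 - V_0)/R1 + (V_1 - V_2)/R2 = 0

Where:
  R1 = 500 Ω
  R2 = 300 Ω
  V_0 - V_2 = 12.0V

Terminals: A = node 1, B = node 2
Find the Thévenin equivalent first; then I_n = V_th/R_th and R_n = R_th.
Step 1 — V_th is the open-circuit voltage V_A - V_B (nothing connected across the terminals).
Nodal analysis, taking node 2 as the 0 V reference.
Source V1 fixes V_0 = 12 V.
KCL at each unknown node (sum of currents leaving = 0; resistances in Ω):
  Node 1: (V_1 - 12)/500 + (V_1 - 0)/300 = 0
Collecting terms: 0.005333 × V_1 = 0.024  =>  V_1 = 4.5 V
V_th = V_1 - V_2 = 4.5 - 0 = 4.5 V
Step 2 — R_th: zero the source — replace V1 by a short circuit (node 2 merges into node 0) — and find the resistance seen between A (node 1) and B (node 0).
Reduce the network between node 1 (A) and node 0 (B) by series/parallel combination:
  Rp1 = R1 ‖ R2 (parallel, both between nodes 0 and 1) = 1/(1/500 + 1/300) = 187.5 Ω
R_th = 187.5 Ω
I_n = V_th/R_th = 4.5/187.5 = 0.024 A, and R_n = R_th = 187.5 Ω

Final answer: I_n = 0.024 A, R_n = 187.5 Ω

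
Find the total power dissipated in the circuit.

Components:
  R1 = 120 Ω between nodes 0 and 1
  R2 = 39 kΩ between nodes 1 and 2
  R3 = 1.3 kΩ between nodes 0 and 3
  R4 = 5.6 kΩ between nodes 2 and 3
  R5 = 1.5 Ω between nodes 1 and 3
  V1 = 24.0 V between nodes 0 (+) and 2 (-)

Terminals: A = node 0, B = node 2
Nodal analysis, taking node 2 as the 0 V reference.
Source V1 fixes V_0 = 24 V.
KCL at each unknown node (sum of currents leaving = 0; resistances in Ω):
  Node 1: (V_1 - 24)/120 + (V_1 - 0)/39000 + (V_1 - V_3)/1.5 = 0
  Node 3: (V_3 - 24)/1300 + (V_3 - 0)/5600 + (V_3 - V_1)/1.5 = 0
Collecting terms (coefficients in siemens):
  0.675·V_1 - 0.6667·V_3 = 0.2
  0.6676·V_3 - 0.6667·V_1 = 0.01846
Determinant D = (0.675)(0.6676) - (-0.6667)(-0.6667) = 0.006212
V_1 = [(0.2)(0.6676) - (-0.6667)(0.01846)]/D = 23.47 V
V_3 = [(0.675)(0.01846) - (0.2)(-0.6667)]/D = 23.47 V
Power in each resistor, P = (ΔV)²/R:
  P_R1 = (24 - 23.47)²/120 = 0.002306 W
  P_R2 = (23.47 - 0)²/39000 = 0.01413 W
  P_R3 = (24 - 23.47)²/1300 = 0.0002175 W
  P_R4 = (0 - 23.47)²/5600 = 0.09835 W
  P_R5 = (23.47 - 23.47)²/1.5 = 0.00002145 W
P_total = P_R1 + P_R2 + P_R3 + P_R4 + P_R5 = 0.115 W

Final answer: 0.115 W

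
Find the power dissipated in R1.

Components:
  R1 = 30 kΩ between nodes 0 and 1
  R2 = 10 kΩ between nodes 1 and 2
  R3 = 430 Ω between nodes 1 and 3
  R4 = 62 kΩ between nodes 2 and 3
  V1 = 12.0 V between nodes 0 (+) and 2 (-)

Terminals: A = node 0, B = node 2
Nodal analysis, taking node 2 as the 0 V reference.
Source V1 fixes V_0 = 12 V.
KCL at each unknown node (sum of currents leaving = 0; resistances in Ω):
  Node 1: (V_1 - 12)/30000 + (V_1 - 0)/10000 + (V_1 - V_3)/430 = 0
  Node 3: (V_3 - V_1)/430 + (V_3 - 0)/62000 = 0
Collecting terms (coefficients in siemens):
  0.002459·V_1 - 0.002326·V_3 = 0.0004
  0.002342·V_3 - 0.002326·V_1 = 0
Determinant D = (0.002459)(0.002342) - (-0.002326)(-0.002326) = 0.0000003497
V_1 = [(0.0004)(0.002342) - (-0.002326)(0)]/D = 2.678 V
V_3 = [(0.002459)(0) - (0.0004)(-0.002326)]/D = 2.66 V
I_R1 = (V_0 - V_1)/R1 = (12 - 2.678)/30000 = 0.0003107 A
P_R1 = I_R1² × R1 = (0.0003107)² × 30000 = 0.002897 W

Final answer: 0.002897 W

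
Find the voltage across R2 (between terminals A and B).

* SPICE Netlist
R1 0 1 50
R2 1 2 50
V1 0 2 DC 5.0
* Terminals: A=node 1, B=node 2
R1 and R2 are in series across V1 (node 0 → node 1 → node 2), and the output A–B is taken across R2, so this is a voltage divider.
Series current: I = V1/(R1 + R2) = 5/(50 + 50) = 5/100 = 0.05 A
V_R2 = I × R2 = V1 × R2/(R1 + R2) = 5 × 50/100 = 2.5 V

Final answer: 2.5 V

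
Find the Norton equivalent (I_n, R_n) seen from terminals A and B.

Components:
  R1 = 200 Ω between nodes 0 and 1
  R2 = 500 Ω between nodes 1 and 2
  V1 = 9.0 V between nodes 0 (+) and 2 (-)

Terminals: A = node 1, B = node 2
Find the Thévenin equivalent first; then I_n = V_th/R_th and R_n = R_th.
Step 1 — V_th is the open-circuit voltage V_A - V_B (nothing connected across the terminals).
Nodal analysis, taking node 2 as the 0 V reference.
Source V1 fixes V_0 = 9 V.
KCL at each unknown node (sum of currents leaving = 0; resistances in Ω):
  Node 1: (V_1 - 9)/200 + (V_1 - 0)/500 = 0
Collecting terms: 0.007 × V_1 = 0.045  =>  V_1 = 6.429 V
V_th = V_1 - V_2 = 6.429 - 0 = 6.429 V
Step 2 — R_th: zero the source — replace V1 by a short circuit (node 2 merges into node 0) — and find the resistance seen between A (node 1) and B (node 0).
Reduce the network between node 1 (A) and node 0 (B) by series/parallel combination:
  Rp1 = R1 ‖ R2 (parallel, both between nodes 0 and 1) = 1/(1/200 + 1/500) = 142.9 Ω
R_th = 142.9 Ω
I_n = V_th/R_th = 6.429/142.9 = 0.045 A, and R_n = R_th = 142.9 Ω

Final answer: I_n = 0.045 A, R_n = 142.9 Ω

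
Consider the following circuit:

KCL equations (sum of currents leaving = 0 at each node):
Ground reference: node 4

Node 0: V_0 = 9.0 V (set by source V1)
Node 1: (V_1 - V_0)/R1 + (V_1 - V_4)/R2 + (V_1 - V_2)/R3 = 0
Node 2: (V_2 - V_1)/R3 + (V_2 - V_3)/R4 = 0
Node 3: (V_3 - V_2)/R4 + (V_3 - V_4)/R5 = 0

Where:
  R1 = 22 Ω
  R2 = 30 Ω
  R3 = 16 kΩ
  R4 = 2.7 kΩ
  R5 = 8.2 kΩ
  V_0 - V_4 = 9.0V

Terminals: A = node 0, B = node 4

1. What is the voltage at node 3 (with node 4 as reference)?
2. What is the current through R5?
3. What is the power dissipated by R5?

Nodal analysis, taking node 4 as the 0 V reference.
Source V1 fixes V_0 = 9 V.
KCL at each unknown node (sum of currents leaving = 0; resistances in Ω):
  Node 1: (V_1 - 9)/22 + (V_1 - 0)/30 + (V_1 - V_2)/16000 = 0
  Node 2: (V_2 - V_1)/16000 + (V_2 - V_3)/2700 = 0
  Node 3: (V_3 - V_2)/2700 + (V_3 - 0)/8200 = 0
Collecting terms (coefficients in siemens):
  0.07885·V_1 - 0.0000625·V_2 = 0.4091
  0.0004329·V_2 - 0.0000625·V_1 - 0.0003704·V_3 = 0
  0.0004923·V_3 - 0.0003704·V_2 = 0
Solving these 3 simultaneous equations (Gaussian elimination) gives:
  V_1 = 5.19 V, V_2 = 2.103 V, V_3 = 1.582 V
Part 1:
  Read off the nodal solution: V_3 = 1.582 V
Part 2:
  I_R5 = (V_3 - V_4)/R5 = (1.582 - 0)/8200 = 0.0001929 A
  Magnitude: I_R5 = 0.0001929 A
Part 3:
  I_R5 = (V_3 - V_4)/R5 = (1.582 - 0)/8200 = 0.0001929 A
  P_R5 = I_R5² × R5 = (0.0001929)² × 8200 = 0.0003052 W

Final answers:
1. V_3 = 1.582 V
2. I_R5 = 0.0001929 A
3. P_R5 = 0.0003052 W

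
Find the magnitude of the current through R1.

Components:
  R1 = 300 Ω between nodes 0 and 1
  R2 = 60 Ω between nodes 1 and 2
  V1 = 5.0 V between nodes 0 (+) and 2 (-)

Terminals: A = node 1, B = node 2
Nodal analysis, taking node 2 as the 0 V reference.
Source V1 fixes V_0 = 5 V.
KCL at each unknown node (sum of currents leaving = 0; resistances in Ω):
  Node 1: (V_1 - 5)/300 + (V_1 - 0)/60 = 0
Collecting terms: 0.02 × V_1 = 0.01667  =>  V_1 = 0.8333 V
I_R1 = (V_0 - V_1)/R1 = (5 - 0.8333)/300 = 0.01389 A
|I_R1| = 0.01389 A

Final answer: |I_R1| = 0.01389 A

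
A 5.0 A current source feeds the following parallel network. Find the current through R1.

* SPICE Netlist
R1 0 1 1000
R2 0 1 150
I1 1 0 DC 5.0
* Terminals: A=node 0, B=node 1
All resistors sit directly between nodes 0 and 1, so they are in parallel and share one voltage V; the full source current 5 A splits among them.
1/R_par = 1/1000 + 1/150 = 0.007667 S  =>  R_par = 130.4 Ω
V = I × R_par = 5 × 130.4 = 652.2 V
I_R1 = V/R1 = 652.2/1000 = 0.6522 A

Final answer: 0.6522 A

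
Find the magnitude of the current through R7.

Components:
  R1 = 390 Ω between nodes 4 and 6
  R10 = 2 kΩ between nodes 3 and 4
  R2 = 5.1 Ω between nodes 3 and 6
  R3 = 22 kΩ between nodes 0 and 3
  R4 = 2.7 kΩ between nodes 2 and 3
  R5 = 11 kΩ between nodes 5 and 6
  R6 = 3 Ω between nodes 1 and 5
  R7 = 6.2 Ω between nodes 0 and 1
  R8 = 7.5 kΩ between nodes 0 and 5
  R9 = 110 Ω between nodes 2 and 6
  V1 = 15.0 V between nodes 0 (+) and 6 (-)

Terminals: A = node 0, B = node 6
Nodal analysis, taking node 6 as the 0 V reference.
Source V1 fixes V_0 = 15 V.
KCL at each unknown node (sum of currents leaving = 0; resistances in Ω):
  Node 1: (V_1 - V_5)/3 + (V_1 - 15)/6.2 = 0
  Node 2: (V_2 - V_3)/2700 + (V_2 - 0)/110 = 0
  Node 3: (V_3 - 0)/5.1 + (V_3 - 15)/22000 + (V_3 - V_2)/2700 + (V_3 - V_4)/2000 = 0
  Node 4: (V_4 - 0)/390 + (V_4 - V_3)/2000 = 0
  Node 5: (V_5 - 0)/11000 + (V_5 - V_1)/3 + (V_5 - 15)/7500 = 0
Collecting terms (coefficients in siemens):
  0.4946·V_1 - 0.3333·V_5 = 2.419
  0.009461·V_2 - 0.0003704·V_3 = 0
  0.197·V_3 - 0.0003704·V_2 - 0.0005·V_4 = 0.0006818
  0.003064·V_4 - 0.0005·V_3 = 0
  0.3336·V_5 - 0.3333·V_1 = 0.002
Solving these 5 simultaneous equations (Gaussian elimination) gives:
  V_1 = 14.99 V, V_2 = 0.0001356 V, V_3 = 0.003463 V, V_4 = 0.0005651 V
  V_5 = 14.99 V
I_R7 = (V_0 - V_1)/R7 = (15 - 14.99)/6.2 = 0.001361 A
|I_R7| = 0.001361 A

Final answer: |I_R7| = 0.001361 A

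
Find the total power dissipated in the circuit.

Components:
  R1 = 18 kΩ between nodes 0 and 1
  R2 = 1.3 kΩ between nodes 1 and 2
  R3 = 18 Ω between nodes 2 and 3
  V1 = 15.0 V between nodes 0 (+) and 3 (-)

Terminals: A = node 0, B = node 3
Nodal analysis, taking node 3 as the 0 V reference.
Source V1 fixes V_0 = 15 V.
KCL at each unknown node (sum of currents leaving = 0; resistances in Ω):
  Node 1: (V_1 - 15)/18000 + (V_1 - V_2)/1300 = 0
  Node 2: (V_2 - V_1)/1300 + (V_2 - 0)/18 = 0
Collecting terms (coefficients in siemens):
  0.0008248·V_1 - 0.0007692·V_2 = 0.0008333
  0.05632·V_2 - 0.0007692·V_1 = 0
Determinant D = (0.0008248)(0.05632) - (-0.0007692)(-0.0007692) = 0.00004586
V_1 = [(0.0008333)(0.05632) - (-0.0007692)(0)]/D = 1.023 V
V_2 = [(0.0008248)(0) - (0.0008333)(-0.0007692)]/D = 0.01398 V
Power in each resistor, P = (ΔV)²/R:
  P_R1 = (15 - 1.023)²/18000 = 0.01085 W
  P_R2 = (1.023 - 0.01398)²/1300 = 0.0007838 W
  P_R3 = (0.01398 - 0)²/18 = 0.00001085 W
P_total = P_R1 + P_R2 + P_R3 = 0.01165 W

Final answer: 0.01165 W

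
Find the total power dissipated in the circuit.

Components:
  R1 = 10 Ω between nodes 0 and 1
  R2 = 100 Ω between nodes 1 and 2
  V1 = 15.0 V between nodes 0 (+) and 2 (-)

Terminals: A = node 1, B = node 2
Nodal analysis, taking node 2 as the 0 V reference.
Source V1 fixes V_0 = 15 V.
KCL at each unknown node (sum of currents leaving = 0; resistances in Ω):
  Node 1: (V_1 - 15)/10 + (V_1 - 0)/100 = 0
Collecting terms: 0.11 × V_1 = 1.5  =>  V_1 = 13.64 V
Power in each resistor, P = (ΔV)²/R:
  P_R1 = (15 - 13.64)²/10 = 0.186 W
  P_R2 = (13.64 - 0)²/100 = 1.86 W
P_total = P_R1 + P_R2 = 2.045 W

Final answer: 2.045 W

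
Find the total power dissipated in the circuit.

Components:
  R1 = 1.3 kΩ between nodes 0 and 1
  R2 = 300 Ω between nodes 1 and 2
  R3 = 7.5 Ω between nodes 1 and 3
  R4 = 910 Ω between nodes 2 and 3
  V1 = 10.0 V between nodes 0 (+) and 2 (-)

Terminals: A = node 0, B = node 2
Nodal analysis, taking node 2 as the 0 V reference.
Source V1 fixes V_0 = 10 V.
KCL at each unknown node (sum of currents leaving = 0; resistances in Ω):
  Node 1: (V_1 - 10)/1300 + (V_1 - 0)/300 + (V_1 - V_3)/7.5 = 0
  Node 3: (V_3 - V_1)/7.5 + (V_3 - 0)/910 = 0
Collecting terms (coefficients in siemens):
  0.1374·V_1 - 0.1333·V_3 = 0.007692
  0.1344·V_3 - 0.1333·V_1 = 0
Determinant D = (0.1374)(0.1344) - (-0.1333)(-0.1333) = 0.000698
V_1 = [(0.007692)(0.1344) - (-0.1333)(0)]/D = 1.481 V
V_3 = [(0.1374)(0) - (0.007692)(-0.1333)]/D = 1.469 V
Power in each resistor, P = (ΔV)²/R:
  P_R1 = (10 - 1.481)²/1300 = 0.05582 W
  P_R2 = (1.481 - 0)²/300 = 0.007315 W
  P_R3 = (1.481 - 1.469)²/7.5 = 0.00001955 W
  P_R4 = (0 - 1.469)²/910 = 0.002372 W
P_total = P_R1 + P_R2 + P_R3 + P_R4 = 0.06553 W

Final answer: 0.06553 W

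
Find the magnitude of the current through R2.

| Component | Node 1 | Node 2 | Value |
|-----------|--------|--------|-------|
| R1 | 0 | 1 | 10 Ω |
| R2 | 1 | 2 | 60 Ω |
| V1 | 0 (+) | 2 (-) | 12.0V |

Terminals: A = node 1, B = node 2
Nodal analysis, taking node 2 as the 0 V reference.
Source V1 fixes V_0 = 12 V.
KCL at each unknown node (sum of currents leaving = 0; resistances in Ω):
  Node 1: (V_1 - 12)/10 + (V_1 - 0)/60 = 0
Collecting terms: 0.1167 × V_1 = 1.2  =>  V_1 = 10.29 V
I_R2 = (V_1 - V_2)/R2 = (10.29 - 0)/60 = 0.1714 A
|I_R2| = 0.1714 A

Final answer: |I_R2| = 0.1714 A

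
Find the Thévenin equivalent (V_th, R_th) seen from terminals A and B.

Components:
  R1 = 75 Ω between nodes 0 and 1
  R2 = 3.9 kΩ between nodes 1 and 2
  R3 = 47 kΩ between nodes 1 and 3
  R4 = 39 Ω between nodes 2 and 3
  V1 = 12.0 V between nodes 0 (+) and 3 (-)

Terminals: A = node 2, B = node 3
Step 1 — V_th is the open-circuit voltage V_A - V_B (nothing connected across the terminals).
Nodal analysis, taking node 3 as the 0 V reference.
Source V1 fixes V_0 = 12 V.
KCL at each unknown node (sum of currents leaving = 0; resistances in Ω):
  Node 1: (V_1 - 12)/75 + (V_1 - V_2)/3900 + (V_1 - 0)/47000 = 0
  Node 2: (V_2 - V_1)/3900 + (V_2 - 0)/39 = 0
Collecting terms (coefficients in siemens):
  0.01361·V_1 - 0.0002564·V_2 = 0.16
  0.0259·V_2 - 0.0002564·V_1 = 0
Determinant D = (0.01361)(0.0259) - (-0.0002564)(-0.0002564) = 0.0003524
V_1 = [(0.16)(0.0259) - (-0.0002564)(0)]/D = 11.76 V
V_2 = [(0.01361)(0) - (0.16)(-0.0002564)]/D = 0.1164 V
V_th = V_2 - V_3 = 0.1164 - 0 = 0.1164 V
Step 2 — R_th: zero the source — replace V1 by a short circuit (node 3 merges into node 0) — and find the resistance seen between A (node 2) and B (node 0).
Reduce the network between node 2 (A) and node 0 (B) by series/parallel combination:
  Rp1 = R1 ‖ R3 (parallel, both between nodes 0 and 1) = 1/(1/75 + 1/47000) = 74.88 Ω
  Rs1 = R2 + Rp1 (series, joined only at node 1) = 3900 + 74.88 = 3975 Ω
  Rp2 = R4 ‖ Rs1 (parallel, both between nodes 0 and 2) = 1/(1/39 + 1/3975) = 38.62 Ω
R_th = 38.62 Ω

Final answer: V_th = 0.1164 V, R_th = 38.62 Ω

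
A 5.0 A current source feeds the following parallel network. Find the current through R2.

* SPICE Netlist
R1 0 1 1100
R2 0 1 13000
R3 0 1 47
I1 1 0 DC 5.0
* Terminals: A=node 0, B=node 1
All resistors sit directly between nodes 0 and 1, so they are in parallel and share one voltage V; the full source current 5 A splits among them.
1/R_par = 1/1100 + 1/13000 + 1/47 = 0.02226 S  =>  R_par = 44.92 Ω
V = I × R_par = 5 × 44.92 = 224.6 V
I_R2 = V/R2 = 224.6/13000 = 0.01728 A

Final answer: 0.01728 A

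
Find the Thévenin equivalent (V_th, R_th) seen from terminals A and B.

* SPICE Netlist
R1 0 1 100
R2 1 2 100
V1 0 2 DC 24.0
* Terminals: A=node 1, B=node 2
Step 1 — V_th is the open-circuit voltage V_A - V_B (nothing connected across the terminals).
Nodal analysis, taking node 2 as the 0 V reference.
Source V1 fixes V_0 = 24 V.
KCL at each unknown node (sum of currents leaving = 0; resistances in Ω):
  Node 1: (V_1 - 24)/100 + (V_1 - 0)/100 = 0
Collecting terms: 0.02 × V_1 = 0.24  =>  V_1 = 12 V
V_th = V_1 - V_2 = 12 - 0 = 12 V
Step 2 — R_th: zero the source — replace V1 by a short circuit (node 2 merges into node 0) — and find the resistance seen between A (node 1) and B (node 0).
Reduce the network between node 1 (A) and node 0 (B) by series/parallel combination:
  Rp1 = R1 ‖ R2 (parallel, both between nodes 0 and 1) = 1/(1/100 + 1/100) = 50 Ω
R_th = 50 Ω

Final answer: V_th = 12 V, R_th = 50 Ω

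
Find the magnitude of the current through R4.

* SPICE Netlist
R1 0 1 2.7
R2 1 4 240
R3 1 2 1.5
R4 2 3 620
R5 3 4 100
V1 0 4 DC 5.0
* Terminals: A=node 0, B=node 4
Nodal analysis, taking node 4 as the 0 V reference.
Source V1 fixes V_0 = 5 V.
KCL at each unknown node (sum of currents leaving = 0; resistances in Ω):
  Node 1: (V_1 - 5)/2.7 + (V_1 - 0)/240 + (V_1 - V_2)/1.5 = 0
  Node 2: (V_2 - V_1)/1.5 + (V_2 - V_3)/620 = 0
  Node 3: (V_3 - V_2)/620 + (V_3 - 0)/100 = 0
Collecting terms (coefficients in siemens):
  1.041·V_1 - 0.6667·V_2 = 1.852
  0.6683·V_2 - 0.6667·V_1 - 0.001613·V_3 = 0
  0.01161·V_3 - 0.001613·V_2 = 0
Solving these 3 simultaneous equations (Gaussian elimination) gives:
  V_1 = 4.926 V, V_2 = 4.916 V, V_3 = 0.6828 V
I_R4 = (V_2 - V_3)/R4 = (4.916 - 0.6828)/620 = 0.006828 A
|I_R4| = 0.006828 A

Final answer: |I_R4| = 0.006828 A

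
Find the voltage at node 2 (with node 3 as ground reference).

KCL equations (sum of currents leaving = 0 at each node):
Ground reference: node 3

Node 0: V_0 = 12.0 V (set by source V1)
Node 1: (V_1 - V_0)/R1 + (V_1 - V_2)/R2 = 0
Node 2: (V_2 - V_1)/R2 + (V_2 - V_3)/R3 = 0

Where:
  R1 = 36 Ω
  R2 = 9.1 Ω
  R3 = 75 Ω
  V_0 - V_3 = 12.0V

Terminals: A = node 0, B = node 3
Nodal analysis, taking node 3 as the 0 V reference.
Source V1 fixes V_0 = 12 V.
KCL at each unknown node (sum of currents leaving = 0; resistances in Ω):
  Node 1: (V_1 - 12)/36 + (V_1 - V_2)/9.1 = 0
  Node 2: (V_2 - V_1)/9.1 + (V_2 - 0)/75 = 0
Collecting terms (coefficients in siemens):
  0.1377·V_1 - 0.1099·V_2 = 0.3333
  0.1232·V_2 - 0.1099·V_1 = 0
Determinant D = (0.1377)(0.1232) - (-0.1099)(-0.1099) = 0.004888
V_1 = [(0.3333)(0.1232) - (-0.1099)(0)]/D = 8.403 V
V_2 = [(0.1377)(0) - (0.3333)(-0.1099)]/D = 7.494 V
The requested potential is V_2 = 7.494 V.

Final answer: V_2 = 7.494 V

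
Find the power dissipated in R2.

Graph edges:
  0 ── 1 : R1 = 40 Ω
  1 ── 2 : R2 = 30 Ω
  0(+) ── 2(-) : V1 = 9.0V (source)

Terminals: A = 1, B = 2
Nodal analysis, taking node 2 as the 0 V reference.
Source V1 fixes V_0 = 9 V.
KCL at each unknown node (sum of currents leaving = 0; resistances in Ω):
  Node 1: (V_1 - 9)/40 + (V_1 - 0)/30 = 0
Collecting terms: 0.05833 × V_1 = 0.225  =>  V_1 = 3.857 V
I_R2 = (V_1 - V_2)/R2 = (3.857 - 0)/30 = 0.1286 A
P_R2 = I_R2² × R2 = (0.1286)² × 30 = 0.4959 W

Final answer: 0.4959 W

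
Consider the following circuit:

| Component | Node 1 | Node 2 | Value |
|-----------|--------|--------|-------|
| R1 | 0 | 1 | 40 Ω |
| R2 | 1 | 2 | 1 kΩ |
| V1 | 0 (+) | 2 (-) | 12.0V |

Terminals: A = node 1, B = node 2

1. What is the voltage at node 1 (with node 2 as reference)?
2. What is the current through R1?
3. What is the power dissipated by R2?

Nodal analysis, taking node 2 as the 0 V reference.
Source V1 fixes V_0 = 12 V.
KCL at each unknown node (sum of currents leaving = 0; resistances in Ω):
  Node 1: (V_1 - 12)/40 + (V_1 - 0)/1000 = 0
Collecting terms: 0.026 × V_1 = 0.3  =>  V_1 = 11.54 V
Part 1:
  Read off the nodal solution: V_1 = 11.54 V
Part 2:
  I_R1 = (V_0 - V_1)/R1 = (12 - 11.54)/40 = 0.01154 A
  Magnitude: I_R1 = 0.01154 A
Part 3:
  I_R2 = (V_1 - V_2)/R2 = (11.54 - 0)/1000 = 0.01154 A
  P_R2 = I_R2² × R2 = (0.01154)² × 1000 = 0.1331 W

Final answers:
1. V_1 = 11.54 V
2. I_R1 = 0.01154 A
3. P_R2 = 0.1331 W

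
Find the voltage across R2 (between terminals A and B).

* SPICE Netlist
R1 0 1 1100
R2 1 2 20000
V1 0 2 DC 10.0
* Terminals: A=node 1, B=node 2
R1 and R2 are in series across V1 (node 0 → node 1 → node 2), and the output A–B is taken across R2, so this is a voltage divider.
Series current: I = V1/(R1 + R2) = 10/(1100 + 20000) = 10/21100 = 0.0004739 A
V_R2 = I × R2 = V1 × R2/(R1 + R2) = 10 × 20000/21100 = 9.479 V

Final answer: 9.479 V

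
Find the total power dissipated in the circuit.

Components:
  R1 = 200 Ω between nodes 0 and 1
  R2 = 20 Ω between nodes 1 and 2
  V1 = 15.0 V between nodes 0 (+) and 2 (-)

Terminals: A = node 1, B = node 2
Nodal analysis, taking node 2 as the 0 V reference.
Source V1 fixes V_0 = 15 V.
KCL at each unknown node (sum of currents leaving = 0; resistances in Ω):
  Node 1: (V_1 - 15)/200 + (V_1 - 0)/20 = 0
Collecting terms: 0.055 × V_1 = 0.075  =>  V_1 = 1.364 V
Power in each resistor, P = (ΔV)²/R:
  P_R1 = (15 - 1.364)²/200 = 0.9298 W
  P_R2 = (1.364 - 0)²/20 = 0.09298 W
P_total = P_R1 + P_R2 = 1.023 W

Final answer: 1.023 W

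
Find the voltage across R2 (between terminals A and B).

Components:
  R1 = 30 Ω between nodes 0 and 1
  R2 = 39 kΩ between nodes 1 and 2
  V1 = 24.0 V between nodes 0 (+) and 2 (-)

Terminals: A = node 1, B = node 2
R1 and R2 are in series across V1 (node 0 → node 1 → node 2), and the output A–B is taken across R2, so this is a voltage divider.
Series current: I = V1/(R1 + R2) = 24/(30 + 39000) = 24/39030 = 0.0006149 A
V_R2 = I × R2 = V1 × R2/(R1 + R2) = 24 × 39000/39030 = 23.98 V

Final answer: 23.98 V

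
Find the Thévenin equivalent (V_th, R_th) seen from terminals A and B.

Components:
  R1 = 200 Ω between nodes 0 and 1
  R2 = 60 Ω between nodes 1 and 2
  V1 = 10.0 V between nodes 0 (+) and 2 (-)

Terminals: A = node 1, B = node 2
Step 1 — V_th is the open-circuit voltage V_A - V_B (nothing connected across the terminals).
Nodal analysis, taking node 2 as the 0 V reference.
Source V1 fixes V_0 = 10 V.
KCL at each unknown node (sum of currents leaving = 0; resistances in Ω):
  Node 1: (V_1 - 10)/200 + (V_1 - 0)/60 = 0
Collecting terms: 0.02167 × V_1 = 0.05  =>  V_1 = 2.308 V
V_th = V_1 - V_2 = 2.308 - 0 = 2.308 V
Step 2 — R_th: zero the source — replace V1 by a short circuit (node 2 merges into node 0) — and find the resistance seen between A (node 1) and B (node 0).
Reduce the network between node 1 (A) and node 0 (B) by series/parallel combination:
  Rp1 = R1 ‖ R2 (parallel, both between nodes 0 and 1) = 1/(1/200 + 1/60) = 46.15 Ω
R_th = 46.15 Ω

Final answer: V_th = 2.308 V, R_th = 46.15 Ω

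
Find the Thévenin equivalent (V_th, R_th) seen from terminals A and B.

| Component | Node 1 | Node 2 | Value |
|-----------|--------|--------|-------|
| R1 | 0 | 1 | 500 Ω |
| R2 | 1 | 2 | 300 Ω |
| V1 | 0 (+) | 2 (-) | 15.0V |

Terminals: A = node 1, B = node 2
Step 1 — V_th is the open-circuit voltage V_A - V_B (nothing connected across the terminals).
Nodal analysis, taking node 2 as the 0 V reference.
Source V1 fixes V_0 = 15 V.
KCL at each unknown node (sum of currents leaving = 0; resistances in Ω):
  Node 1: (V_1 - 15)/500 + (V_1 - 0)/300 = 0
Collecting terms: 0.005333 × V_1 = 0.03  =>  V_1 = 5.625 V
V_th = V_1 - V_2 = 5.625 - 0 = 5.625 V
Step 2 — R_th: zero the source — replace V1 by a short circuit (node 2 merges into node 0) — and find the resistance seen between A (node 1) and B (node 0).
Reduce the network between node 1 (A) and node 0 (B) by series/parallel combination:
  Rp1 = R1 ‖ R2 (parallel, both between nodes 0 and 1) = 1/(1/500 + 1/300) = 187.5 Ω
R_th = 187.5 Ω

Final answer: V_th = 5.625 V, R_th = 187.5 Ω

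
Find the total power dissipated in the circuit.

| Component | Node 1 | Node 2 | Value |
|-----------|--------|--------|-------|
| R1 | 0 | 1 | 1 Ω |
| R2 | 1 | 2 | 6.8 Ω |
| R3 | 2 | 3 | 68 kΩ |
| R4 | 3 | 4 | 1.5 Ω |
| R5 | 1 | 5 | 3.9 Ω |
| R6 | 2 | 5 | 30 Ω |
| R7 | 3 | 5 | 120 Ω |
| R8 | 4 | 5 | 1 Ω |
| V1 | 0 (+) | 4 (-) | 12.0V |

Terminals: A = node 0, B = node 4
Nodal analysis, taking node 4 as the 0 V reference.
Source V1 fixes V_0 = 12 V.
KCL at each unknown node (sum of currents leaving = 0; resistances in Ω):
  Node 1: (V_1 - 12)/1 + (V_1 - V_2)/6.8 + (V_1 - V_5)/3.9 = 0
  Node 2: (V_2 - V_1)/6.8 + (V_2 - V_3)/68000 + (V_2 - V_5)/30 = 0
  Node 3: (V_3 - V_2)/68000 + (V_3 - 0)/1.5 + (V_3 - V_5)/120 = 0
  Node 5: (V_5 - V_1)/3.9 + (V_5 - V_2)/30 + (V_5 - V_3)/120 + (V_5 - 0)/1 = 0
Collecting terms (coefficients in siemens):
  1.403·V_1 - 0.1471·V_2 - 0.2564·V_5 = 12
  0.1804·V_2 - 0.1471·V_1 - 0.00001471·V_3 - 0.03333·V_5 = 0
  0.675·V_3 - 0.00001471·V_2 - 0.008333·V_5 = 0
  1.298·V_5 - 0.2564·V_1 - 0.03333·V_2 - 0.008333·V_3 = 0
Solving these 4 simultaneous equations (Gaussian elimination) gives:
  V_1 = 9.825 V, V_2 = 8.408 V, V_3 = 0.02681 V, V_5 = 2.157 V
Power in each resistor, P = (ΔV)²/R:
  P_R1 = (12 - 9.825)²/1 = 4.729 W
  P_R2 = (9.825 - 8.408)²/6.8 = 0.2956 W
  P_R3 = (8.408 - 0.02681)²/68000 = 0.001033 W
  P_R4 = (0.02681 - 0)²/1.5 = 0.0004792 W
  P_R5 = (9.825 - 2.157)²/3.9 = 15.08 W
  P_R6 = (8.408 - 2.157)²/30 = 1.302 W
  P_R7 = (0.02681 - 2.157)²/120 = 0.03781 W
  P_R8 = (0 - 2.157)²/1 = 4.652 W
P_total = P_R1 + P_R2 + P_R3 + P_R4 + P_R5 + P_R6 + P_R7 + P_R8 = 26.1 W

Final answer: 26.1 W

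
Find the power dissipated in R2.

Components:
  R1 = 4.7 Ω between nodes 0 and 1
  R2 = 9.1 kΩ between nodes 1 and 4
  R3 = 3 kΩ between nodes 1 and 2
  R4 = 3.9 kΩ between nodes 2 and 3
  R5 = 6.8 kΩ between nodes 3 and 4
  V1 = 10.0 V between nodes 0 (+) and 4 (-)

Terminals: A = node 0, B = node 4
Nodal analysis, taking node 4 as the 0 V reference.
Source V1 fixes V_0 = 10 V.
KCL at each unknown node (sum of currents leaving = 0; resistances in Ω):
  Node 1: (V_1 - 10)/4.7 + (V_1 - 0)/9100 + (V_1 - V_2)/3000 = 0
  Node 2: (V_2 - V_1)/3000 + (V_2 - V_3)/3900 = 0
  Node 3: (V_3 - V_2)/3900 + (V_3 - 0)/6800 = 0
Collecting terms (coefficients in siemens):
  0.2132·V_1 - 0.0003333·V_2 = 2.128
  0.0005897·V_2 - 0.0003333·V_1 - 0.0002564·V_3 = 0
  0.0004035·V_3 - 0.0002564·V_2 = 0
Solving these 3 simultaneous equations (Gaussian elimination) gives:
  V_1 = 9.991 V, V_2 = 7.804 V, V_3 = 4.959 V
I_R2 = (V_1 - V_4)/R2 = (9.991 - 0)/9100 = 0.001098 A
P_R2 = I_R2² × R2 = (0.001098)² × 9100 = 0.01097 W

Final answer: 0.01097 W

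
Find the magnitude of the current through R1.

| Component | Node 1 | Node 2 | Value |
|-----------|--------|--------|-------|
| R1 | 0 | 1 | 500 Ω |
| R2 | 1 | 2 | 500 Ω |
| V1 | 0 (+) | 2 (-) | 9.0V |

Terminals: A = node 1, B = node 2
Nodal analysis, taking node 2 as the 0 V reference.
Source V1 fixes V_0 = 9 V.
KCL at each unknown node (sum of currents leaving = 0; resistances in Ω):
  Node 1: (V_1 - 9)/500 + (V_1 - 0)/500 = 0
Collecting terms: 0.004 × V_1 = 0.018  =>  V_1 = 4.5 V
I_R1 = (V_0 - V_1)/R1 = (9 - 4.5)/500 = 0.009 A
|I_R1| = 0.009 A

Final answer: |I_R1| = 0.009 A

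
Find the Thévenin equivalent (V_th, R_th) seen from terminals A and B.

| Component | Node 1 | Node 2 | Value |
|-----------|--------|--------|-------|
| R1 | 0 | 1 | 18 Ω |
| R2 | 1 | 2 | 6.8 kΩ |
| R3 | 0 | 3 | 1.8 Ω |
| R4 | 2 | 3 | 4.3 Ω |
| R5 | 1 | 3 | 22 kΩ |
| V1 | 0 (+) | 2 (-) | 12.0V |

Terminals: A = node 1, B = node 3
Step 1 — V_th is the open-circuit voltage V_A - V_B (nothing connected across the terminals).
Nodal analysis, taking node 2 as the 0 V reference.
Source V1 fixes V_0 = 12 V.
KCL at each unknown node (sum of currents leaving = 0; resistances in Ω):
  Node 1: (V_1 - 12)/18 + (V_1 - 0)/6800 + (V_1 - V_3)/22000 = 0
  Node 3: (V_3 - 12)/1.8 + (V_3 - 0)/4.3 + (V_3 - V_1)/22000 = 0
Collecting terms (coefficients in siemens):
  0.05575·V_1 - 0.00004545·V_3 = 0.6667
  0.7882·V_3 - 0.00004545·V_1 = 6.667
Determinant D = (0.05575)(0.7882) - (-0.00004545)(-0.00004545) = 0.04394
V_1 = [(0.6667)(0.7882) - (-0.00004545)(6.667)]/D = 11.97 V
V_3 = [(0.05575)(6.667) - (0.6667)(-0.00004545)]/D = 8.459 V
V_th = V_1 - V_3 = 11.97 - 8.459 = 3.506 V
Step 2 — R_th: zero the source — replace V1 by a short circuit (node 2 merges into node 0) — and find the resistance seen between A (node 1) and B (node 3).
Reduce the network between node 1 (A) and node 3 (B) by series/parallel combination:
  Rp1 = R1 ‖ R2 (parallel, both between nodes 0 and 1) = 1/(1/18 + 1/6800) = 17.95 Ω
  Rp2 = R3 ‖ R4 (parallel, both between nodes 0 and 3) = 1/(1/1.8 + 1/4.3) = 1.269 Ω
  Rs1 = Rp1 + Rp2 (series, joined only at node 0) = 17.95 + 1.269 = 19.22 Ω
  Rp3 = R5 ‖ Rs1 (parallel, both between nodes 1 and 3) = 1/(1/22000 + 1/19.22) = 19.2 Ω
R_th = 19.2 Ω

Final answer: V_th = 3.506 V, R_th = 19.2 Ω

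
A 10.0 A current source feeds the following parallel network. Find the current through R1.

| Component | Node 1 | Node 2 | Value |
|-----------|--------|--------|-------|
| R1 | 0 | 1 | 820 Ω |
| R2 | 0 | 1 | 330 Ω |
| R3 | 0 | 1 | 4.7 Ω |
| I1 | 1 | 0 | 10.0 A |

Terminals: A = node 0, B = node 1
All resistors sit directly between nodes 0 and 1, so they are in parallel and share one voltage V; the full source current 10 A splits among them.
1/R_par = 1/820 + 1/330 + 1/4.7 = 0.217 S  =>  R_par = 4.608 Ω
V = I × R_par = 10 × 4.608 = 46.08 V
I_R1 = V/R1 = 46.08/820 = 0.05619 A

Final answer: 0.05619 A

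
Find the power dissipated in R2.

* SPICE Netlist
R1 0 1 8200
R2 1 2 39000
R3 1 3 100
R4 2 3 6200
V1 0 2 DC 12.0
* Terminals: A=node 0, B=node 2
Nodal analysis, taking node 2 as the 0 V reference.
Source V1 fixes V_0 = 12 V.
KCL at each unknown node (sum of currents leaving = 0; resistances in Ω):
  Node 1: (V_1 - 12)/8200 + (V_1 - 0)/39000 + (V_1 - V_3)/100 = 0
  Node 3: (V_3 - V_1)/100 + (V_3 - 0)/6200 = 0
Collecting terms (coefficients in siemens):
  0.01015·V_1 - 0.01·V_3 = 0.001463
  0.01016·V_3 - 0.01·V_1 = 0
Determinant D = (0.01015)(0.01016) - (-0.01)(-0.01) = 0.000003113
V_1 = [(0.001463)(0.01016) - (-0.01)(0)]/D = 4.777 V
V_3 = [(0.01015)(0) - (0.001463)(-0.01)]/D = 4.702 V
I_R2 = (V_1 - V_2)/R2 = (4.777 - 0)/39000 = 0.0001225 A
P_R2 = I_R2² × R2 = (0.0001225)² × 39000 = 0.0005852 W

Final answer: 0.0005852 W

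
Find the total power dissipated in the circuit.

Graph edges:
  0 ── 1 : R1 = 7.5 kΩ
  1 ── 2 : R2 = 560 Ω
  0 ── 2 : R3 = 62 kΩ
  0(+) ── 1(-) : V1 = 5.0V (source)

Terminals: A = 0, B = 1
Nodal analysis, taking node 1 as the 0 V reference.
Source V1 fixes V_0 = 5 V.
KCL at each unknown node (sum of currents leaving = 0; resistances in Ω):
  Node 2: (V_2 - 0)/560 + (V_2 - 5)/62000 = 0
Collecting terms: 0.001802 × V_2 = 0.00008065  =>  V_2 = 0.04476 V
Power in each resistor, P = (ΔV)²/R:
  P_R1 = (5 - 0)²/7500 = 0.003333 W
  P_R2 = (0 - 0.04476)²/560 = 0.000003577 W
  P_R3 = (5 - 0.04476)²/62000 = 0.000396 W
P_total = P_R1 + P_R2 + P_R3 = 0.003733 W

Final answer: 0.003733 W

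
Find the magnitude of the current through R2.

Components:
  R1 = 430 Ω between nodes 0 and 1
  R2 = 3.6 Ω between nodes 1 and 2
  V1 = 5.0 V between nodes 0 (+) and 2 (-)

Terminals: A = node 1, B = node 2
Nodal analysis, taking node 2 as the 0 V reference.
Source V1 fixes V_0 = 5 V.
KCL at each unknown node (sum of currents leaving = 0; resistances in Ω):
  Node 1: (V_1 - 5)/430 + (V_1 - 0)/3.6 = 0
Collecting terms: 0.2801 × V_1 = 0.01163  =>  V_1 = 0.04151 V
I_R2 = (V_1 - V_2)/R2 = (0.04151 - 0)/3.6 = 0.01153 A
|I_R2| = 0.01153 A

Final answer: |I_R2| = 0.01153 A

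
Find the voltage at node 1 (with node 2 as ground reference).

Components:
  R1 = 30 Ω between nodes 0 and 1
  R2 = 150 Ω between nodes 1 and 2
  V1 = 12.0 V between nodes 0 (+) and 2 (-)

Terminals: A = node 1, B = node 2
Nodal analysis, taking node 2 as the 0 V reference.
Source V1 fixes V_0 = 12 V.
KCL at each unknown node (sum of currents leaving = 0; resistances in Ω):
  Node 1: (V_1 - 12)/30 + (V_1 - 0)/150 = 0
Collecting terms: 0.04 × V_1 = 0.4  =>  V_1 = 10 V
The requested potential is V_1 = 10 V.

Final answer: V_1 = 10 V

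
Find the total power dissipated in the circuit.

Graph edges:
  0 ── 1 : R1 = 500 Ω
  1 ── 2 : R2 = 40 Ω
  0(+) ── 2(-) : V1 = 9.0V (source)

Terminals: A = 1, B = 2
Nodal analysis, taking node 2 as the 0 V reference.
Source V1 fixes V_0 = 9 V.
KCL at each unknown node (sum of currents leaving = 0; resistances in Ω):
  Node 1: (V_1 - 9)/500 + (V_1 - 0)/40 = 0
Collecting terms: 0.027 × V_1 = 0.018  =>  V_1 = 0.6667 V
Power in each resistor, P = (ΔV)²/R:
  P_R1 = (9 - 0.6667)²/500 = 0.1389 W
  P_R2 = (0.6667 - 0)²/40 = 0.01111 W
P_total = P_R1 + P_R2 = 0.15 W

Final answer: 0.15 W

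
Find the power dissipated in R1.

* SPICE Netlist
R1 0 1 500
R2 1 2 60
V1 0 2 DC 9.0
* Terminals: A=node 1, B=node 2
Nodal analysis, taking node 2 as the 0 V reference.
Source V1 fixes V_0 = 9 V.
KCL at each unknown node (sum of currents leaving = 0; resistances in Ω):
  Node 1: (V_1 - 9)/500 + (V_1 - 0)/60 = 0
Collecting terms: 0.01867 × V_1 = 0.018  =>  V_1 = 0.9643 V
I_R1 = (V_0 - V_1)/R1 = (9 - 0.9643)/500 = 0.01607 A
P_R1 = I_R1² × R1 = (0.01607)² × 500 = 0.1291 W

Final answer: 0.1291 W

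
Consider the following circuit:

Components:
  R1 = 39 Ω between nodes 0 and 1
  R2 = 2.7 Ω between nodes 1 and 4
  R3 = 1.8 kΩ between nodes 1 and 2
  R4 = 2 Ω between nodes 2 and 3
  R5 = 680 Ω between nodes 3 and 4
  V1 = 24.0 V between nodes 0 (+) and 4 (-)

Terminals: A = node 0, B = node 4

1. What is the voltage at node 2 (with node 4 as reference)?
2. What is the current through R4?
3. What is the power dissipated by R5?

Nodal analysis, taking node 4 as the 0 V reference.
Source V1 fixes V_0 = 24 V.
KCL at each unknown node (sum of currents leaving = 0; resistances in Ω):
  Node 1: (V_1 - 24)/39 + (V_1 - 0)/2.7 + (V_1 - V_2)/1800 = 0
  Node 2: (V_2 - V_1)/1800 + (V_2 - V_3)/2 = 0
  Node 3: (V_3 - V_2)/2 + (V_3 - 0)/680 = 0
Collecting terms (coefficients in siemens):
  0.3966·V_1 - 0.0005556·V_2 = 0.6154
  0.5006·V_2 - 0.0005556·V_1 - 0.5·V_3 = 0
  0.5015·V_3 - 0.5·V_2 = 0
Solving these 3 simultaneous equations (Gaussian elimination) gives:
  V_1 = 1.552 V, V_2 = 0.4266 V, V_3 = 0.4253 V
Part 1:
  Read off the nodal solution: V_2 = 0.4266 V
Part 2:
  I_R4 = (V_2 - V_3)/R4 = (0.4266 - 0.4253)/2 = 0.0006255 A
  Magnitude: I_R4 = 0.0006255 A
Part 3:
  I_R5 = (V_3 - V_4)/R5 = (0.4253 - 0)/680 = 0.0006255 A
  P_R5 = I_R5² × R5 = (0.0006255)² × 680 = 0.000266 W

Final answers:
1. V_2 = 0.4266 V
2. I_R4 = 0.0006255 A
3. P_R5 = 0.000266 W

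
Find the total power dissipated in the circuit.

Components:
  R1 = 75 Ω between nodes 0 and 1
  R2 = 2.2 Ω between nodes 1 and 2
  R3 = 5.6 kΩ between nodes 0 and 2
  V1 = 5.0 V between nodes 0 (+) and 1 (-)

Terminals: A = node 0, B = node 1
Nodal analysis, taking node 1 as the 0 V reference.
Source V1 fixes V_0 = 5 V.
KCL at each unknown node (sum of currents leaving = 0; resistances in Ω):
  Node 2: (V_2 - 0)/2.2 + (V_2 - 5)/5600 = 0
Collecting terms: 0.4547 × V_2 = 0.0008929  =>  V_2 = 0.001964 V
Power in each resistor, P = (ΔV)²/R:
  P_R1 = (5 - 0)²/75 = 0.3333 W
  P_R2 = (0 - 0.001964)²/2.2 = 0.000001752 W
  P_R3 = (5 - 0.001964)²/5600 = 0.004461 W
P_total = P_R1 + P_R2 + P_R3 = 0.3378 W

Final answer: 0.3378 W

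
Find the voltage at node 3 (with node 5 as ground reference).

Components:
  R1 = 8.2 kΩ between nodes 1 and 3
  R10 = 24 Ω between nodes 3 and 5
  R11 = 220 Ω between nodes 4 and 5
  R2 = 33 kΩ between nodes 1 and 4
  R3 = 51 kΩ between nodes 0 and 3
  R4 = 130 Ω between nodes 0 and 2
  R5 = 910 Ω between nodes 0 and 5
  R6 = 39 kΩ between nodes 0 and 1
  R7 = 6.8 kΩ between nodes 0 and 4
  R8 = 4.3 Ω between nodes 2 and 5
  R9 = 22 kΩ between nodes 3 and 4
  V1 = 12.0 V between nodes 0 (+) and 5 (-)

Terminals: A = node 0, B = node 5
Nodal analysis, taking node 5 as the 0 V reference.
Source V1 fixes V_0 = 12 V.
KCL at each unknown node (sum of currents leaving = 0; resistances in Ω):
  Node 1: (V_1 - V_3)/8200 + (V_1 - V_4)/33000 + (V_1 - 12)/39000 = 0
  Node 2: (V_2 - 12)/130 + (V_2 - 0)/4.3 = 0
  Node 3: (V_3 - V_1)/8200 + (V_3 - 12)/51000 + (V_3 - V_4)/22000 + (V_3 - 0)/24 = 0
  Node 4: (V_4 - V_1)/33000 + (V_4 - 12)/6800 + (V_4 - V_3)/22000 + (V_4 - 0)/220 = 0
Collecting terms (coefficients in siemens):
  0.0001779·V_1 - 0.000122·V_3 - 0.0000303·V_4 = 0.0003077
  0.2403·V_2 = 0.09231
  0.04185·V_3 - 0.000122·V_1 - 0.00004545·V_4 = 0.0002353
  0.004768·V_4 - 0.0000303·V_1 - 0.00004545·V_3 = 0.001765
Solving these 4 simultaneous equations (Gaussian elimination) gives:
  V_1 = 1.802 V, V_2 = 0.3842 V, V_3 = 0.01129 V, V_4 = 0.3817 V
The requested potential is V_3 = 0.01129 V.

Final answer: V_3 = 0.01129 V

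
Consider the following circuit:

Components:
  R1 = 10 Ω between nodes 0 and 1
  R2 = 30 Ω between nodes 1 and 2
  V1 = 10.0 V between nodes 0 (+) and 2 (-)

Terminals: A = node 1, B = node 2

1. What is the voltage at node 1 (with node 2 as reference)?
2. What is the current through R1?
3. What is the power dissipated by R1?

Nodal analysis, taking node 2 as the 0 V reference.
Source V1 fixes V_0 = 10 V.
KCL at each unknown node (sum of currents leaving = 0; resistances in Ω):
  Node 1: (V_1 - 10)/10 + (V_1 - 0)/30 = 0
Collecting terms: 0.1333 × V_1 = 1  =>  V_1 = 7.5 V
Part 1:
  Read off the nodal solution: V_1 = 7.5 V
Part 2:
  I_R1 = (V_0 - V_1)/R1 = (10 - 7.5)/10 = 0.25 A
  Magnitude: I_R1 = 0.25 A
Part 3:
  I_R1 = (V_0 - V_1)/R1 = (10 - 7.5)/10 = 0.25 A
  P_R1 = I_R1² × R1 = (0.25)² × 10 = 0.625 W

Final answers:
1. V_1 = 7.5 V
2. I_R1 = 0.25 A
3. P_R1 = 0.625 W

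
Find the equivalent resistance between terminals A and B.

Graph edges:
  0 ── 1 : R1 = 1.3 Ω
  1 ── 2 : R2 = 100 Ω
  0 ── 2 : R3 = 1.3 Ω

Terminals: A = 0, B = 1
Reduce the network between node 0 (A) and node 1 (B) by series/parallel combination:
  Rs1 = R3 + R2 (series, joined only at node 2) = 1.3 + 100 = 101.3 Ω
  Rp1 = R1 ‖ Rs1 (parallel, both between nodes 0 and 1) = 1/(1/1.3 + 1/101.3) = 1.284 Ω
R_eq = 1.284 Ω

Final answer: 1.284 Ω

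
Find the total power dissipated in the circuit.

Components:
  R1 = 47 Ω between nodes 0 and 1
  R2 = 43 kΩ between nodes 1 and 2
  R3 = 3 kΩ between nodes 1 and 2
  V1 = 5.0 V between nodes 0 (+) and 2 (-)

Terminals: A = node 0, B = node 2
Nodal analysis, taking node 2 as the 0 V reference.
Source V1 fixes V_0 = 5 V.
KCL at each unknown node (sum of currents leaving = 0; resistances in Ω):
  Node 1: (V_1 - 5)/47 + (V_1 - 0)/43000 + (V_1 - 0)/3000 = 0
Collecting terms: 0.02163 × V_1 = 0.1064  =>  V_1 = 4.918 V
Power in each resistor, P = (ΔV)²/R:
  P_R1 = (5 - 4.918)²/47 = 0.0001445 W
  P_R2 = (4.918 - 0)²/43000 = 0.0005624 W
  P_R3 = (4.918 - 0)²/3000 = 0.008061 W
P_total = P_R1 + P_R2 + P_R3 = 0.008768 W

Final answer: 0.008768 W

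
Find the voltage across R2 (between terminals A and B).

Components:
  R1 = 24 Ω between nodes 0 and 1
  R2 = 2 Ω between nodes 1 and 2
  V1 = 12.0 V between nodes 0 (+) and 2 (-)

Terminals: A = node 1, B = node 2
R1 and R2 are in series across V1 (node 0 → node 1 → node 2), and the output A–B is taken across R2, so this is a voltage divider.
Series current: I = V1/(R1 + R2) = 12/(24 + 2) = 12/26 = 0.4615 A
V_R2 = I × R2 = V1 × R2/(R1 + R2) = 12 × 2/26 = 0.9231 V

Final answer: 0.9231 V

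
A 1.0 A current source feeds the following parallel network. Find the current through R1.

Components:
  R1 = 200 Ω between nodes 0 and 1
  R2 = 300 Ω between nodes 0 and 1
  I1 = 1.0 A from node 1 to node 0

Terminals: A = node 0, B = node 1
All resistors sit directly between nodes 0 and 1, so they are in parallel and share one voltage V; the full source current 1 A splits among them.
1/R_par = 1/200 + 1/300 = 0.008333 S  =>  R_par = 120 Ω
V = I × R_par = 1 × 120 = 120 V
I_R1 = V/R1 = 120/200 = 0.6 A

Final answer: 0.6 A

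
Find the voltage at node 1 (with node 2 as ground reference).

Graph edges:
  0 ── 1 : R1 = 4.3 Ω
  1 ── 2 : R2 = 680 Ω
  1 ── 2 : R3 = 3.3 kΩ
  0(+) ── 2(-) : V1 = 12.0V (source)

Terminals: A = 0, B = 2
Nodal analysis, taking node 2 as the 0 V reference.
Source V1 fixes V_0 = 12 V.
KCL at each unknown node (sum of currents leaving = 0; resistances in Ω):
  Node 1: (V_1 - 12)/4.3 + (V_1 - 0)/680 + (V_1 - 0)/3300 = 0
Collecting terms: 0.2343 × V_1 = 2.791  =>  V_1 = 11.91 V
The requested potential is V_1 = 11.91 V.

Final answer: V_1 = 11.91 V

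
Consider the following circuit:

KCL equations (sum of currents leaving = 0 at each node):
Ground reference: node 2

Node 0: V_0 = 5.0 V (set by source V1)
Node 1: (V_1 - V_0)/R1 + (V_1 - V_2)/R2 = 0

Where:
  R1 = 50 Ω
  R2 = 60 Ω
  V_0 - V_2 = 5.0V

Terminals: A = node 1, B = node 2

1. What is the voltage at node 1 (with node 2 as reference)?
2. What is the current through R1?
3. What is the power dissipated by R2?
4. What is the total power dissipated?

Nodal analysis, taking node 2 as the 0 V reference.
Source V1 fixes V_0 = 5 V.
KCL at each unknown node (sum of currents leaving = 0; resistances in Ω):
  Node 1: (V_1 - 5)/50 + (V_1 - 0)/60 = 0
Collecting terms: 0.03667 × V_1 = 0.1  =>  V_1 = 2.727 V
Part 1:
  Read off the nodal solution: V_1 = 2.727 V
Part 2:
  I_R1 = (V_0 - V_1)/R1 = (5 - 2.727)/50 = 0.04545 A
  Magnitude: I_R1 = 0.04545 A
Part 3:
  I_R2 = (V_1 - V_2)/R2 = (2.727 - 0)/60 = 0.04545 A
  P_R2 = I_R2² × R2 = (0.04545)² × 60 = 0.124 W
Part 4:
  Power in each resistor, P = (ΔV)²/R:
    P_R1 = (5 - 2.727)²/50 = 0.1033 W
    P_R2 = (2.727 - 0)²/60 = 0.124 W
  P_total = P_R1 + P_R2 = 0.2273 W

Final answers:
1. V_1 = 2.727 V
2. I_R1 = 0.04545 A
3. P_R2 = 0.124 W
4. P_total = 0.2273 W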